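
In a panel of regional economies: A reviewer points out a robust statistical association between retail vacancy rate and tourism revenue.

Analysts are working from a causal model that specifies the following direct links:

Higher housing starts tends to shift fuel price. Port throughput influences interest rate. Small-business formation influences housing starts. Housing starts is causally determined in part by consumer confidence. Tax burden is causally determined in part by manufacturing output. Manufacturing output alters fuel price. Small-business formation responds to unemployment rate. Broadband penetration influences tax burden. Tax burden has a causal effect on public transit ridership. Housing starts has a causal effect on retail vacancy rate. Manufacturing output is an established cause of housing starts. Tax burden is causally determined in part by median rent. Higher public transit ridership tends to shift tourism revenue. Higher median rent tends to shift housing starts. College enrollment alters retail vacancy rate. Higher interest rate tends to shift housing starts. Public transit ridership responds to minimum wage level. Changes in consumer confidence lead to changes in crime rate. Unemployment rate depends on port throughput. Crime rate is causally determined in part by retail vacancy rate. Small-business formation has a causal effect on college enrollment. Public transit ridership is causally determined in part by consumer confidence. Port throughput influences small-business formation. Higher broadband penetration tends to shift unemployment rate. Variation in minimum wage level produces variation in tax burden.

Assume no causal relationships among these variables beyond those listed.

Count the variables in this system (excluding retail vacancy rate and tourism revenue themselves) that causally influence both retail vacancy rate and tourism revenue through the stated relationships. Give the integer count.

4

The common causes are: broadband penetration (to retail vacancy rate via broadband penetration → unemployment rate → small-business formation → college enrollment → retail vacancy rate; to tourism revenue via broadband penetration → tax burden → public transit ridership → tourism revenue); consumer confidence (to retail vacancy rate via consumer confidence → housing starts → retail vacancy rate; to tourism revenue via consumer confidence → public transit ridership → tourism revenue); manufacturing output (to retail vacancy rate via manufacturing output → housing starts → retail vacancy rate; to tourism revenue via manufacturing output → tax burden → public transit ridership → tourism revenue); median rent (to retail vacancy rate via median rent → housing starts → retail vacancy rate; to tourism revenue via median rent → tax burden → public transit ridership → tourism revenue).
Every other variable lacks a causal path to at least one of retail vacancy rate and tourism revenue.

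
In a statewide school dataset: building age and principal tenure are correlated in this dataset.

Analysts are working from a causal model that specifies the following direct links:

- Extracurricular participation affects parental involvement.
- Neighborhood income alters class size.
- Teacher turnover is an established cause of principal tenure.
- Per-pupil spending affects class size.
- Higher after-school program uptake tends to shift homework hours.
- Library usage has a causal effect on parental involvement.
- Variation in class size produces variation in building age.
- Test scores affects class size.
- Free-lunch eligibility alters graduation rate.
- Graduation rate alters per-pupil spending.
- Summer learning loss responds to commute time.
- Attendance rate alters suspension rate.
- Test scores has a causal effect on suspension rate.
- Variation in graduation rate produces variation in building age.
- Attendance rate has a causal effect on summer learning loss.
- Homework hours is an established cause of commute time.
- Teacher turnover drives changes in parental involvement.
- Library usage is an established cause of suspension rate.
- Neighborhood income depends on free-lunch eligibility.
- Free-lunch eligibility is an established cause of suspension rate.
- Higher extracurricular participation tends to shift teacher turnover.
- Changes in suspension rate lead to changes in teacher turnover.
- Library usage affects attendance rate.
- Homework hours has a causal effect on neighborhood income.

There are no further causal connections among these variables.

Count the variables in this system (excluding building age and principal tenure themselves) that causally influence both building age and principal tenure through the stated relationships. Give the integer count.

2

The common causes are: free-lunch eligibility (to building age via free-lunch eligibility → graduation rate → building age; to principal tenure via free-lunch eligibility → suspension rate → teacher turnover → principal tenure); test scores (to building age via test scores → class size → building age; to principal tenure via test scores → suspension rate → teacher turnover → principal tenure).
Every other variable lacks a causal path to at least one of building age and principal tenure.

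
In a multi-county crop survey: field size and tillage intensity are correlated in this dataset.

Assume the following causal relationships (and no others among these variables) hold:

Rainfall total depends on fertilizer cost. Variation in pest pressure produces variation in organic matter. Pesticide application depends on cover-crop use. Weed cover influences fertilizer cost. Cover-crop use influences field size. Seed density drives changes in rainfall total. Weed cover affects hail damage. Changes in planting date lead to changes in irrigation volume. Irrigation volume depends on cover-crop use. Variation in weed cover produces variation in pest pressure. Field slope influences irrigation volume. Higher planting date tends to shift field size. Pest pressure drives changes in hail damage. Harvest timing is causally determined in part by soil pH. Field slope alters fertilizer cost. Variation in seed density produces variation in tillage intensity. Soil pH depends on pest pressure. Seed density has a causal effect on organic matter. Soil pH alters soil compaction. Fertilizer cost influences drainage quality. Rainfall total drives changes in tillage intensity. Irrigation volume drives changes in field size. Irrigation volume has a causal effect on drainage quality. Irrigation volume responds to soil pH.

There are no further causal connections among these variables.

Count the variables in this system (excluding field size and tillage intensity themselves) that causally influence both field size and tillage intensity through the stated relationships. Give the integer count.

2

The common causes are: field slope (to field size via field slope → irrigation volume → field size; to tillage intensity via field slope → fertilizer cost → rainfall total → tillage intensity); weed cover (to field size via weed cover → pest pressure → soil pH → irrigation volume → field size; to tillage intensity via weed cover → fertilizer cost → rainfall total → tillage intensity).
Every other variable lacks a causal path to at least one of field size and tillage intensity.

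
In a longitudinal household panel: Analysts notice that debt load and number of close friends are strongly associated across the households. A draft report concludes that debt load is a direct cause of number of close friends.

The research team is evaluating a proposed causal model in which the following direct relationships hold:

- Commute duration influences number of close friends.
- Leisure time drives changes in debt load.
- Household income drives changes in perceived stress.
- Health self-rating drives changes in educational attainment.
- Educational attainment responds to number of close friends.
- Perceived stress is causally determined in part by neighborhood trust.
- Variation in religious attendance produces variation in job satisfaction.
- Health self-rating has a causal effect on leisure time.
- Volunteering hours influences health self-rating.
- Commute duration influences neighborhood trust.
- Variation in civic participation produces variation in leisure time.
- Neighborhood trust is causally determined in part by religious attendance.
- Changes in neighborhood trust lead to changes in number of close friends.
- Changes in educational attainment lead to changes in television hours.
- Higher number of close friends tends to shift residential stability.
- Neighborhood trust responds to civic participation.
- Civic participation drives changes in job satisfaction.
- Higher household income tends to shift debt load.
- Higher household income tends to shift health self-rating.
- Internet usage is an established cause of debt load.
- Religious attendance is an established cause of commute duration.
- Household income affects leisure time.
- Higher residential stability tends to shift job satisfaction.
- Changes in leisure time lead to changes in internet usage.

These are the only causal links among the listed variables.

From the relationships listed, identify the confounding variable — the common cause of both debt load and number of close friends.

Civic participation has a causal path to debt load (civic participation → leisure time → debt load) and a separate causal path to number of close friends (civic participation → neighborhood trust → number of close friends), so it is a common cause of both.
No stated relationship gives debt load a causal route to number of close friends, so the correlation is explained by the shared upstream cause rather than a direct effect.

civic participation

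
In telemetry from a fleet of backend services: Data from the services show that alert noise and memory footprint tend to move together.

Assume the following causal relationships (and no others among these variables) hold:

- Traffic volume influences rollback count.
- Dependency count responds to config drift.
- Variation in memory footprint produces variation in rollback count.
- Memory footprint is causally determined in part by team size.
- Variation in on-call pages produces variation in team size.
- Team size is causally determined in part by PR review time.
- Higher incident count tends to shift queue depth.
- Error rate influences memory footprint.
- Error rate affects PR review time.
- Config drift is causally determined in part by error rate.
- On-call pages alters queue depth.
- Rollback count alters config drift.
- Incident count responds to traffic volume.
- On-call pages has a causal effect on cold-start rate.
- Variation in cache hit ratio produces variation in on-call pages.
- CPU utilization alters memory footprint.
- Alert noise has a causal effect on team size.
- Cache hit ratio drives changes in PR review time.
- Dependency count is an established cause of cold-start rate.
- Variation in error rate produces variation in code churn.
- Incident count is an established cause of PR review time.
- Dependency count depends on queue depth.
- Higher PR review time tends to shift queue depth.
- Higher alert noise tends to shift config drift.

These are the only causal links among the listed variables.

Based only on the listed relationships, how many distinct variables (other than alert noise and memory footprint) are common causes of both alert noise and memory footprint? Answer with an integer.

0

No listed variable has a causal path to both alert noise and memory footprint, so there are no common causes.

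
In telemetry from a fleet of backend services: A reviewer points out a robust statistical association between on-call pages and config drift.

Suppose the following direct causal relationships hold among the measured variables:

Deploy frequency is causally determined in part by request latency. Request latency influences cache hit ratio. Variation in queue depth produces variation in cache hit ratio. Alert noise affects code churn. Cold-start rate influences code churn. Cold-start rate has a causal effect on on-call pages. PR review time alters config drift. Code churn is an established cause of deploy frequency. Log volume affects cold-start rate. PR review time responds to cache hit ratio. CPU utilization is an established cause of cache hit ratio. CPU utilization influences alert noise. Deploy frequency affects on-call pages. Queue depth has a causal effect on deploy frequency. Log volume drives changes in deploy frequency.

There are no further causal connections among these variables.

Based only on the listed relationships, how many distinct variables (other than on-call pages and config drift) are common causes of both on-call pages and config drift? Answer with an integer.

3

The common causes are: CPU utilization (to on-call pages via CPU utilization → alert noise → code churn → deploy frequency → on-call pages; to config drift via CPU utilization → cache hit ratio → PR review time → config drift); queue depth (to on-call pages via queue depth → deploy frequency → on-call pages; to config drift via queue depth → cache hit ratio → PR review time → config drift); request latency (to on-call pages via request latency → deploy frequency → on-call pages; to config drift via request latency → cache hit ratio → PR review time → config drift).
Every other variable lacks a causal path to at least one of on-call pages and config drift.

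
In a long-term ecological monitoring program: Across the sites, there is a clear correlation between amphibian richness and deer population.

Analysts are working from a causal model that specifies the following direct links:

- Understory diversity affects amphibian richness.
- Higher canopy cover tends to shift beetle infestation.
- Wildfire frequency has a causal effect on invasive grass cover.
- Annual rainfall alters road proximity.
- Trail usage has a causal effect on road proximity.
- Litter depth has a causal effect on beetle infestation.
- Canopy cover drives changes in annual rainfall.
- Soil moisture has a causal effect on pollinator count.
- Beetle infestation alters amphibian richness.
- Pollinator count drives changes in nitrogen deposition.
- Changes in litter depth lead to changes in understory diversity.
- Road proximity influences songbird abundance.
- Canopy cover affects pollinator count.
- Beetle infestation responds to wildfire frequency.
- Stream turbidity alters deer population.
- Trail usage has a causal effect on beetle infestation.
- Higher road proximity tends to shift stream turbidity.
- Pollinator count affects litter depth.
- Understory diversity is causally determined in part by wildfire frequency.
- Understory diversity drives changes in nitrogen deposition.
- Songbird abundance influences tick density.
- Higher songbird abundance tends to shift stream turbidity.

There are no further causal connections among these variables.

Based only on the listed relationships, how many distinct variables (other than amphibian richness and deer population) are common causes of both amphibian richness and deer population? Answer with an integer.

The common causes are: canopy cover (to amphibian richness via canopy cover → beetle infestation → amphibian richness; to deer population via canopy cover → annual rainfall → road proximity → stream turbidity → deer population); trail usage (to amphibian richness via trail usage → beetle infestation → amphibian richness; to deer population via trail usage → road proximity → stream turbidity → deer population).
Every other variable lacks a causal path to at least one of amphibian richness and deer population.

2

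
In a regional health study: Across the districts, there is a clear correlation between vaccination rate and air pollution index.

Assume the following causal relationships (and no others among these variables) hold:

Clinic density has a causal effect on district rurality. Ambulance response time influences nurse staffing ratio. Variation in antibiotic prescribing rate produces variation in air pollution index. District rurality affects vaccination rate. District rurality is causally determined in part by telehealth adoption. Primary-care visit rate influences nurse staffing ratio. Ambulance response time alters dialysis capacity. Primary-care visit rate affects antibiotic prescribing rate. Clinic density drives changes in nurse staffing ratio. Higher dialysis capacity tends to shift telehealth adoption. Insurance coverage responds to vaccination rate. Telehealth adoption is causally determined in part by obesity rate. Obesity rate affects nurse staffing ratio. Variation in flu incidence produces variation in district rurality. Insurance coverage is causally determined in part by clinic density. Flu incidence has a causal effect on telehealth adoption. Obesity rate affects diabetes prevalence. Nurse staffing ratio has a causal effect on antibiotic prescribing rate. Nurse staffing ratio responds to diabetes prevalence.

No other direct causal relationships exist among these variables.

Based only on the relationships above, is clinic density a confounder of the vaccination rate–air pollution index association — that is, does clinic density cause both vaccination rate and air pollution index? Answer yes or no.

yes

Clinic density has a causal path to vaccination rate (clinic density → district rurality → vaccination rate) and to air pollution index (clinic density → nurse staffing ratio → antibiotic prescribing rate → air pollution index), so it is a common cause of both — a confounder.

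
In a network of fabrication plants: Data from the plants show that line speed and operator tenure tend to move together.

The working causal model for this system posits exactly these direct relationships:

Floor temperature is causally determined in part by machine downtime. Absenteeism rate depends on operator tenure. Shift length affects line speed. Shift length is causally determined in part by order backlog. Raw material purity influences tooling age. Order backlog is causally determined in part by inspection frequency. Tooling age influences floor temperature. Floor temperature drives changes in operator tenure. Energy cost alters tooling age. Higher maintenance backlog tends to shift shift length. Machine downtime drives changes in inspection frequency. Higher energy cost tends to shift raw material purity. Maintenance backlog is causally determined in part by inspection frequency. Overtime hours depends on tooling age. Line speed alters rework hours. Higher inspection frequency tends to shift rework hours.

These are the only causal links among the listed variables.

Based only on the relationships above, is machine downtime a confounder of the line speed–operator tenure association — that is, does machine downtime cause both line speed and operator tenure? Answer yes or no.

yes

Machine downtime has a causal path to line speed (machine downtime → inspection frequency → maintenance backlog → shift length → line speed) and to operator tenure (machine downtime → floor temperature → operator tenure), so it is a common cause of both — a confounder.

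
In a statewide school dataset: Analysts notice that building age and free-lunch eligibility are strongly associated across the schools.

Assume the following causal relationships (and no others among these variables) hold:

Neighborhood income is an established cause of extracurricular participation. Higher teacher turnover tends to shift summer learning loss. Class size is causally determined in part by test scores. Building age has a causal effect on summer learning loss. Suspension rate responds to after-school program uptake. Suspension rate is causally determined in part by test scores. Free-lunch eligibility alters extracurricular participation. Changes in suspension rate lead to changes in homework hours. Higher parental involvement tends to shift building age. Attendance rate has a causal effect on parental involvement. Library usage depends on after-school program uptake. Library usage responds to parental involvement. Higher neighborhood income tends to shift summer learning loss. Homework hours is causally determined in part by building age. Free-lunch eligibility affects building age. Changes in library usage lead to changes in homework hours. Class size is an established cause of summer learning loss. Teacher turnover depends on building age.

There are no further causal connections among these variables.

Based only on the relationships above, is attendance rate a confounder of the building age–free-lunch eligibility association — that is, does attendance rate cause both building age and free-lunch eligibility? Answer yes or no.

Attendance rate has no stated causal path to free-lunch eligibility. A confounder must cause both variables, so attendance rate does not qualify.

no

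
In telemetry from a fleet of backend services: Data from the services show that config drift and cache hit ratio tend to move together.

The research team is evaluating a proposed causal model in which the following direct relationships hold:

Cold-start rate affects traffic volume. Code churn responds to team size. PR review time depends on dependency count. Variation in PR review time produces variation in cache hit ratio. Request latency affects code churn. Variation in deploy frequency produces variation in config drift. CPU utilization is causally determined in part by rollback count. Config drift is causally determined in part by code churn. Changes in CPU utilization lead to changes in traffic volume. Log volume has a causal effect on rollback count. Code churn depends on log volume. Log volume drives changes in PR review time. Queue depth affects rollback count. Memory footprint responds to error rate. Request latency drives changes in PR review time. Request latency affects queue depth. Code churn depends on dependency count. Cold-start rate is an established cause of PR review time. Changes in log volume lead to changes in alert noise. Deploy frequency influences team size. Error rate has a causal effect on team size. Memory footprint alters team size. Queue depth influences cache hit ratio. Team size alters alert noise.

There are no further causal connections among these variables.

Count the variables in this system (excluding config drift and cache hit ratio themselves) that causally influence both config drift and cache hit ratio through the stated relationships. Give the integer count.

3

The common causes are: dependency count (to config drift via dependency count → code churn → config drift; to cache hit ratio via dependency count → PR review time → cache hit ratio); log volume (to config drift via log volume → code churn → config drift; to cache hit ratio via log volume → PR review time → cache hit ratio); request latency (to config drift via request latency → code churn → config drift; to cache hit ratio via request latency → queue depth → cache hit ratio).
Every other variable lacks a causal path to at least one of config drift and cache hit ratio.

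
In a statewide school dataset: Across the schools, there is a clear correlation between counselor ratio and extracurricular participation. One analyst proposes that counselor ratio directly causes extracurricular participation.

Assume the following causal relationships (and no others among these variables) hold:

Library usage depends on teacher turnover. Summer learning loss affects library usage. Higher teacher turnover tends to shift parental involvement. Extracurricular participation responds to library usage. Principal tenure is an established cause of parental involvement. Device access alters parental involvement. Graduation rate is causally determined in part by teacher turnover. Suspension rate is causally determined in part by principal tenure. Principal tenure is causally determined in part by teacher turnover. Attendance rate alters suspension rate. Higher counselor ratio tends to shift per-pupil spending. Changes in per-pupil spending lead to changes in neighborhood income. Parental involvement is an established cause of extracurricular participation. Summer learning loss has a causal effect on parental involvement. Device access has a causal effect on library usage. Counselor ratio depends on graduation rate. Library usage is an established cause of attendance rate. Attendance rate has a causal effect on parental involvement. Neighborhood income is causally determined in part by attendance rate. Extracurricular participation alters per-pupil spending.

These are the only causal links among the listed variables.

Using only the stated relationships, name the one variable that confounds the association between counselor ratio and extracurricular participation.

teacher turnover

Teacher turnover has a causal path to counselor ratio (teacher turnover → graduation rate → counselor ratio) and a separate causal path to extracurricular participation (teacher turnover → parental involvement → extracurricular participation), so it is a common cause of both.
No stated relationship gives counselor ratio a causal route to extracurricular participation, so the correlation is explained by the shared upstream cause rather than a direct effect.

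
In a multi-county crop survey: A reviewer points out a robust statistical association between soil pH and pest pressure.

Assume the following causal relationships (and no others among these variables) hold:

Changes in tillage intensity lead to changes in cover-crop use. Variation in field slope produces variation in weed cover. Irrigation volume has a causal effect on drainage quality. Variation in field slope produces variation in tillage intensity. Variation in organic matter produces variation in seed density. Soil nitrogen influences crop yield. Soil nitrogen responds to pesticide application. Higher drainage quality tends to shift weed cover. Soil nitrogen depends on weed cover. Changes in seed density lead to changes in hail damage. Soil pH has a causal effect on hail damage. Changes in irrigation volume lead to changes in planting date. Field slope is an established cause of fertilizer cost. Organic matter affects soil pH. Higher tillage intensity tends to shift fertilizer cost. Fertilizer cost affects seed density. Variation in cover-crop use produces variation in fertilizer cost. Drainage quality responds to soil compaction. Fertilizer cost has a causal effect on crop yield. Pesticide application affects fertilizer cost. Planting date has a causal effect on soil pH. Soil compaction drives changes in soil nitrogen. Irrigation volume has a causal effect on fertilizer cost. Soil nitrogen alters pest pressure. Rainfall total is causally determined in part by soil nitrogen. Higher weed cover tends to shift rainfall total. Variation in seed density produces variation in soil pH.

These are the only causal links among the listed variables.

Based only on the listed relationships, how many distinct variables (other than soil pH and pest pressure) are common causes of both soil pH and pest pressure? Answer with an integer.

3

The common causes are: field slope (to soil pH via field slope → fertilizer cost → seed density → soil pH; to pest pressure via field slope → weed cover → soil nitrogen → pest pressure); irrigation volume (to soil pH via irrigation volume → planting date → soil pH; to pest pressure via irrigation volume → drainage quality → weed cover → soil nitrogen → pest pressure); pesticide application (to soil pH via pesticide application → fertilizer cost → seed density → soil pH; to pest pressure via pesticide application → soil nitrogen → pest pressure).
Every other variable lacks a causal path to at least one of soil pH and pest pressure.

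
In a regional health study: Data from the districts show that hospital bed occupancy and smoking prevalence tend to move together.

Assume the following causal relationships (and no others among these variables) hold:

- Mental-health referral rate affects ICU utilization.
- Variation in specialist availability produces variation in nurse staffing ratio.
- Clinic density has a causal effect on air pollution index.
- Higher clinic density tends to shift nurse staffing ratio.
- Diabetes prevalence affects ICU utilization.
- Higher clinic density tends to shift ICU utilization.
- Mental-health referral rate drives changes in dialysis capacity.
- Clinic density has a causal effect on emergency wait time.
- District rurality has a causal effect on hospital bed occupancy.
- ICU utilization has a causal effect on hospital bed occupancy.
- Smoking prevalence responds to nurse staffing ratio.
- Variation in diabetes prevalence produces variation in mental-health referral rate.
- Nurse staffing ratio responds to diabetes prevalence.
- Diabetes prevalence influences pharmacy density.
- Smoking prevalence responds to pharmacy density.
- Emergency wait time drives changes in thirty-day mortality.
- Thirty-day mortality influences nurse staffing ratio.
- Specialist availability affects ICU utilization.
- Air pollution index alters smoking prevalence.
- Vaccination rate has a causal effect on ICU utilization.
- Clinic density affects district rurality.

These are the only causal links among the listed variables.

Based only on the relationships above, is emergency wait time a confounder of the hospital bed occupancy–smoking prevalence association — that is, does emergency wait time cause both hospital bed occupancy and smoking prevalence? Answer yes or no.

Emergency wait time has no stated causal path to hospital bed occupancy. A confounder must cause both variables, so emergency wait time does not qualify.

no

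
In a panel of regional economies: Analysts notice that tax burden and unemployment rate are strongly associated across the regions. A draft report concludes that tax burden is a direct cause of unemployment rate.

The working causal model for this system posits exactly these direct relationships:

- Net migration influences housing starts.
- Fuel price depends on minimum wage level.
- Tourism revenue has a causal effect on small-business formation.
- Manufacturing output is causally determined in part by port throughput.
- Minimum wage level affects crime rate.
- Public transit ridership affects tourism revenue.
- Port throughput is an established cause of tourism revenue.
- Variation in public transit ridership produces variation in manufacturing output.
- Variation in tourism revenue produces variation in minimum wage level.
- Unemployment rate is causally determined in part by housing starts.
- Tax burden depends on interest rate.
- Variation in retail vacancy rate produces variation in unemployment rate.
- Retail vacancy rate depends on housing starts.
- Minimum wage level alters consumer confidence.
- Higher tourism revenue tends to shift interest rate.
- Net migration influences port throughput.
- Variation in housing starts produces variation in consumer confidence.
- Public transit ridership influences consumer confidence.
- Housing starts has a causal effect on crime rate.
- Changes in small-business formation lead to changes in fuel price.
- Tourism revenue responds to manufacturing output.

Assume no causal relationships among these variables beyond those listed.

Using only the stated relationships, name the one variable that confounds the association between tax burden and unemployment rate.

Net migration has a causal path to tax burden (net migration → port throughput → tourism revenue → interest rate → tax burden) and a separate causal path to unemployment rate (net migration → housing starts → unemployment rate), so it is a common cause of both.
No stated relationship gives tax burden a causal route to unemployment rate, so the correlation is explained by the shared upstream cause rather than a direct effect.

net migration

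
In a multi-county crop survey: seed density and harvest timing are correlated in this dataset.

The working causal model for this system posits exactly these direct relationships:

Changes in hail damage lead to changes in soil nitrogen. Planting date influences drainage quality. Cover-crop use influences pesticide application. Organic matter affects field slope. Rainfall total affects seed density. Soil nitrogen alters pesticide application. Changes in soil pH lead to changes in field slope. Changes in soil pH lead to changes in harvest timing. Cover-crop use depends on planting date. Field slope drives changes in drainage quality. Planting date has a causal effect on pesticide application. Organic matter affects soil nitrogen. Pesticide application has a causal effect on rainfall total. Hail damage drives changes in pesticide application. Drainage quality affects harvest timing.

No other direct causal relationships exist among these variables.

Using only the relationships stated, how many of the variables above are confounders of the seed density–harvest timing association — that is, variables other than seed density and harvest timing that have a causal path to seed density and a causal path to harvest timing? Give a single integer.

The common causes are: organic matter (to seed density via organic matter → soil nitrogen → pesticide application → rainfall total → seed density; to harvest timing via organic matter → field slope → drainage quality → harvest timing); planting date (to seed density via planting date → pesticide application → rainfall total → seed density; to harvest timing via planting date → drainage quality → harvest timing).
Every other variable lacks a causal path to at least one of seed density and harvest timing.

2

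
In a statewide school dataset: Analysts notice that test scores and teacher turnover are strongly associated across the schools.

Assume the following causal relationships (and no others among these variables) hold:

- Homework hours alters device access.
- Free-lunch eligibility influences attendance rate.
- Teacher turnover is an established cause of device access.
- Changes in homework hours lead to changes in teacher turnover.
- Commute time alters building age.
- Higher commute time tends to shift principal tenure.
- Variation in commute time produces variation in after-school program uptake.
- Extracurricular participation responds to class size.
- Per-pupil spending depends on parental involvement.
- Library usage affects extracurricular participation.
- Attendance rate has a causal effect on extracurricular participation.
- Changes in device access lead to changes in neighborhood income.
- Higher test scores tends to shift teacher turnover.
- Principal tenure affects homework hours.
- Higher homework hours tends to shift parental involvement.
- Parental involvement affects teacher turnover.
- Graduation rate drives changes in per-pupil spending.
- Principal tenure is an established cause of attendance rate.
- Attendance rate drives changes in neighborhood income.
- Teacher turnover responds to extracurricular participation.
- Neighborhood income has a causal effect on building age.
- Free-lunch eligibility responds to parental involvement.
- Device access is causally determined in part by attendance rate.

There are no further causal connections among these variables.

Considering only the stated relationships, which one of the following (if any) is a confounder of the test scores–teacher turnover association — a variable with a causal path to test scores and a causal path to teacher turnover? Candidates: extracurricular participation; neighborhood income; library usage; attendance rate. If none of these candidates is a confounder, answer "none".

None of the listed candidates has causal paths to both test scores and teacher turnover in the stated relationships, so none is a common cause.

none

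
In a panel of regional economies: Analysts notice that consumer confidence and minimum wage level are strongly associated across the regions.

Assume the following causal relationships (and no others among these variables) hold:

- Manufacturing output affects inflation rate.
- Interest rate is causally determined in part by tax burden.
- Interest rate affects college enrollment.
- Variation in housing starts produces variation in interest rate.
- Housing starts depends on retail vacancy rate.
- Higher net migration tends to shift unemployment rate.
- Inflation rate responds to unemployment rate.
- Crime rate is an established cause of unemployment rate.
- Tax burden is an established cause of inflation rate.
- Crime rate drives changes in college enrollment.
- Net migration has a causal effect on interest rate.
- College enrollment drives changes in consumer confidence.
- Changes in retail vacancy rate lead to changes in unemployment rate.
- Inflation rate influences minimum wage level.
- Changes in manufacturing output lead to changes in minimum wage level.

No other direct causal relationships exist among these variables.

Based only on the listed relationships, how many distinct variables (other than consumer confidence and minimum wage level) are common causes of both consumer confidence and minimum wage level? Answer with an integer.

4

The common causes are: crime rate (to consumer confidence via crime rate → college enrollment → consumer confidence; to minimum wage level via crime rate → unemployment rate → inflation rate → minimum wage level); net migration (to consumer confidence via net migration → interest rate → college enrollment → consumer confidence; to minimum wage level via net migration → unemployment rate → inflation rate → minimum wage level); retail vacancy rate (to consumer confidence via retail vacancy rate → housing starts → interest rate → college enrollment → consumer confidence; to minimum wage level via retail vacancy rate → unemployment rate → inflation rate → minimum wage level); tax burden (to consumer confidence via tax burden → interest rate → college enrollment → consumer confidence; to minimum wage level via tax burden → inflation rate → minimum wage level).
Every other variable lacks a causal path to at least one of consumer confidence and minimum wage level.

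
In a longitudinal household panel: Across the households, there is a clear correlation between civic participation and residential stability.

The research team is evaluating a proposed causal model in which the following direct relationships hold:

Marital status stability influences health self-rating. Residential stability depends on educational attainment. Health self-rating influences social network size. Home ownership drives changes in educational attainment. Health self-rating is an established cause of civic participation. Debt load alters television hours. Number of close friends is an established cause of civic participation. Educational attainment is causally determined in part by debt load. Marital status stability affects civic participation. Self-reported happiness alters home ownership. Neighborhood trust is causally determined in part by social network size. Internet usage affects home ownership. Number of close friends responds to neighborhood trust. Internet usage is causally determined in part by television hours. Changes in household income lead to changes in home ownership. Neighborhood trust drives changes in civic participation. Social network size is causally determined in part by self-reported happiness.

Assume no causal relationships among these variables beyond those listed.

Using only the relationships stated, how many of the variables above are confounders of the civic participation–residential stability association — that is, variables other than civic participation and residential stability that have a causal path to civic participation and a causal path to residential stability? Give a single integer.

The common causes are: self-reported happiness (to civic participation via self-reported happiness → social network size → neighborhood trust → civic participation; to residential stability via self-reported happiness → home ownership → educational attainment → residential stability).
Every other variable lacks a causal path to at least one of civic participation and residential stability.

1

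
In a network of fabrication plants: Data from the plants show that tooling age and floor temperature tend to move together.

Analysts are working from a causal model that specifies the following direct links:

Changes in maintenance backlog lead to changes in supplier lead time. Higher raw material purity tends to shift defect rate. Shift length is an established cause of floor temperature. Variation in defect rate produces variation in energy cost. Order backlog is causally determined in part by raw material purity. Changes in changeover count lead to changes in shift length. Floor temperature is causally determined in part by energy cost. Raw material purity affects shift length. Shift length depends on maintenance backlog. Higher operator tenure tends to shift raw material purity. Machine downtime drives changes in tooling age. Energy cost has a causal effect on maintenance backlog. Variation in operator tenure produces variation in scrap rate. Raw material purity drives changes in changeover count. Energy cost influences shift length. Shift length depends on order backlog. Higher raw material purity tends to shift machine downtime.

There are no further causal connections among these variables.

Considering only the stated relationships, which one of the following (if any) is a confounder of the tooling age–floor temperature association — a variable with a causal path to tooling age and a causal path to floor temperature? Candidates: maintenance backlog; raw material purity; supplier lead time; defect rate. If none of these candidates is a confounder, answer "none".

raw material purity

Raw material purity causes tooling age (raw material purity → machine downtime → tooling age) and also causes floor temperature (raw material purity → shift length → floor temperature); it is a common cause of both.
Each of the other candidates lacks a causal path to at least one of tooling age and floor temperature, so they do not confound the relationship.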